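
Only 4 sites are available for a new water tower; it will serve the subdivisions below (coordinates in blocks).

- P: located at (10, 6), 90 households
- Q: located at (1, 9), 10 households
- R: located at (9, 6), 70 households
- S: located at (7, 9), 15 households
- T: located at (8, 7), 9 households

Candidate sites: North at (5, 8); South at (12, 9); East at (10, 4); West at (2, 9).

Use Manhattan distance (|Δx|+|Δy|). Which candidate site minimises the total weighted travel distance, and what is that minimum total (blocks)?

East, total 695 blocks

Total weighted distance at each candidate:
  North (5, 8): total = 1181
  South (12, 9): total = 1109
  East (10, 4): total = 695
  West (2, 9): total = 1847
Minimum is at East with total 695 blocks.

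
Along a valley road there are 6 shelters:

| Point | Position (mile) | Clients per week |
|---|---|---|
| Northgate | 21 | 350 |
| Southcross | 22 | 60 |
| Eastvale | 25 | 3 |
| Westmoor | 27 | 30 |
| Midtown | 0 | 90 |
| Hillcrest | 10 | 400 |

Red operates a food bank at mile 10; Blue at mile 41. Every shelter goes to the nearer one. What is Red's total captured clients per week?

903

The indifferent point is the midpoint (10+41)/2 = 25.5; shelters left of it (closer to Red at 10) go to Red, those right go to Blue.
  Midtown at 0 (w=90) → Red
  Hillcrest at 10 (w=400) → Red
  Northgate at 21 (w=350) → Red
  Southcross at 22 (w=60) → Red
  Eastvale at 25 (w=3) → Red
  Westmoor at 27 (w=30) → Blue
Red captures 903; Blue captures 30.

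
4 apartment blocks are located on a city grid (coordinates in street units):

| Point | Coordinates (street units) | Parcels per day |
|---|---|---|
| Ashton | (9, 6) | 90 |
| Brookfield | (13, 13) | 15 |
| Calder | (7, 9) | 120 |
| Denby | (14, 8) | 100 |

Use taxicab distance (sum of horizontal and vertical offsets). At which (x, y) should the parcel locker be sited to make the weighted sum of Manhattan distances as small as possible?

(9, 8)

Manhattan distance separates: Σwᵢ(|x−xᵢ|+|y−yᵢ|) = Σwᵢ|x−xᵢ| + Σwᵢ|y−yᵢ|, so x and y are optimised independently as 1-D weighted medians.
Total weight W = 325; half = 162.5.
x-coordinate, sorted with cumulative weight:
  x=7 (Calder, w=120) cum 120
  x=9 (Ashton, w=90) cum 210  ← median
  x=13 (Brookfield, w=15) cum 225
  x=14 (Denby, w=100) cum 325
⇒ x* = 9
y-coordinate, sorted with cumulative weight:
  y=6 (Ashton, w=90) cum 90
  y=8 (Denby, w=100) cum 190  ← median
  y=9 (Calder, w=120) cum 310
  y=13 (Brookfield, w=15) cum 325
⇒ y* = 8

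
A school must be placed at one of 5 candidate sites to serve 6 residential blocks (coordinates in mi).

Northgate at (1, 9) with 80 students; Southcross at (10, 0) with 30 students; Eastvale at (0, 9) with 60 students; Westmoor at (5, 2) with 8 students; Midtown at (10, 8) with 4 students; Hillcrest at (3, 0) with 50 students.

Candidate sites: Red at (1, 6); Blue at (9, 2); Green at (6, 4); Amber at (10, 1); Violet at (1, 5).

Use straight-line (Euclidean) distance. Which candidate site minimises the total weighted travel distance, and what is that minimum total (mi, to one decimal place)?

Total weighted distance at each candidate:
  Red (1, 6): total = 1152.6
  Blue (9, 2): total = 1974.2
  Green (6, 4): total = 1494.5
  Amber (10, 1): total = 2184.0
  Violet (1, 5): total = 1223.5
Minimum is at Red with total 1152.6 mi.

Red, total 1152.6 mi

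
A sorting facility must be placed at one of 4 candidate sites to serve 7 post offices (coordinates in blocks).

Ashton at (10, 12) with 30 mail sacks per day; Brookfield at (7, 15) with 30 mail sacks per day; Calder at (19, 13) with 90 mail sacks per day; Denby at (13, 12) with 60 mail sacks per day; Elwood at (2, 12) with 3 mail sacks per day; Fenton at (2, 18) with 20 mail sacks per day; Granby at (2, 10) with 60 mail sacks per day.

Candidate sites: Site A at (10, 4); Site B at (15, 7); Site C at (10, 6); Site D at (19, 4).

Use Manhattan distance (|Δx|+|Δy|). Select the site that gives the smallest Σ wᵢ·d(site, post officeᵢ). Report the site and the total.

Site B, total 3594 blocks

Total weighted distance at each candidate:
  Site A (10, 4): total = 4268
  Site B (15, 7): total = 3594
  Site C (10, 6): total = 3682
  Site D (19, 4): total = 4925
Minimum is at Site B with total 3594 blocks.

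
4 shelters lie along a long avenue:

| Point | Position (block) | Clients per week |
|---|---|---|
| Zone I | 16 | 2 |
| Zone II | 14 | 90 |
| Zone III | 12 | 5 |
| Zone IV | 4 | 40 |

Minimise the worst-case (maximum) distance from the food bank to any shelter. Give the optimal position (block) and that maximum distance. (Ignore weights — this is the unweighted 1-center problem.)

The 1-center on a line is the midpoint of the two extreme points: leftmost at 4, rightmost at 16.
Optimal location = (4 + 16)/2 = 10; maximum distance = (16 − 4)/2 = 6.

location 10, max distance 6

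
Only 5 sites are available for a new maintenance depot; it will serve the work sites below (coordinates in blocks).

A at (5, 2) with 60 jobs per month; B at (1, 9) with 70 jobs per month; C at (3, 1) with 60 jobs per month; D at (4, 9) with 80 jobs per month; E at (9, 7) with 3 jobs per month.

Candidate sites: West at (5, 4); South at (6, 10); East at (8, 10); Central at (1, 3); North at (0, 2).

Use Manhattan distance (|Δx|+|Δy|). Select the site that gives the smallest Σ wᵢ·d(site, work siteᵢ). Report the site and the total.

Total weighted distance at each candidate:
  West (5, 4): total = 1551
  South (6, 10): total = 1938
  East (8, 10): total = 2472
  Central (1, 3): total = 1716
  North (0, 2): total = 2022
Minimum is at West with total 1551 blocks.

West, total 1551 blocks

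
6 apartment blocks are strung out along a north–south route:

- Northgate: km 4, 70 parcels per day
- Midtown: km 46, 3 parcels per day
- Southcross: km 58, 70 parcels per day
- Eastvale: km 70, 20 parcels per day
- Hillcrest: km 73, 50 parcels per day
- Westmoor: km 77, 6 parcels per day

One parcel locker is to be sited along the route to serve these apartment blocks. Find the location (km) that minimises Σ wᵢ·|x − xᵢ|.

For a sum of weighted absolute distances on a line, the optimum is the weighted median (not the mean). Total weight W = 219; half-weight = 109.5.
Sort by position and accumulate weight:
  km 4 (Northgate, w=70) → cum 70
  km 46 (Midtown, w=3) → cum 73
  km 58 (Southcross, w=70) → cum 143  ≥ 109.5 → median here
  km 70 (Eastvale, w=20) → cum 163
  km 73 (Hillcrest, w=50) → cum 213
  km 77 (Westmoor, w=6) → cum 219
Optimal location: km 58.

x = 58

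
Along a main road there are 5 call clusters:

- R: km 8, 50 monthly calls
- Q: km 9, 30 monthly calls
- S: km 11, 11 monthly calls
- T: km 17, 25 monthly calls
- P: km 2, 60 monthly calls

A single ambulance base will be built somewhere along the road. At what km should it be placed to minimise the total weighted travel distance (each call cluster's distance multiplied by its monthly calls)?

For a sum of weighted absolute distances on a line, the optimum is the weighted median (not the mean). Total weight W = 176; half-weight = 88.
Sort by position and accumulate weight:
  km 2 (P, w=60) → cum 60
  km 8 (R, w=50) → cum 110  ≥ 88 → median here
  km 9 (Q, w=30) → cum 140
  km 11 (S, w=11) → cum 151
  km 17 (T, w=25) → cum 176
Optimal location: km 8.

x = 8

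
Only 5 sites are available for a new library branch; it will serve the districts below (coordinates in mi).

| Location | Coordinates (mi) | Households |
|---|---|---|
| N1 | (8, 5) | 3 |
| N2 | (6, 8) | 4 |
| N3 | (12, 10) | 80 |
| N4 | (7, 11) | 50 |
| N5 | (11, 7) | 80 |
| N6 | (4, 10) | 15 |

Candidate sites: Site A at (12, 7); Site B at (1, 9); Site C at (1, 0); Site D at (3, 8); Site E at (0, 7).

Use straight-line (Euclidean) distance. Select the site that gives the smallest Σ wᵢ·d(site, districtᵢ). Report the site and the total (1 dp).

Site A, total 806.1 mi

Total weighted distance at each candidate:
  Site A (12, 7): total = 806.1
  Site B (1, 9): total = 2107.7
  Site C (1, 0): total = 3012.5
  Site D (3, 8): total = 1695.6
  Site E (0, 7): total = 2396.7
Minimum is at Site A with total 806.1 mi.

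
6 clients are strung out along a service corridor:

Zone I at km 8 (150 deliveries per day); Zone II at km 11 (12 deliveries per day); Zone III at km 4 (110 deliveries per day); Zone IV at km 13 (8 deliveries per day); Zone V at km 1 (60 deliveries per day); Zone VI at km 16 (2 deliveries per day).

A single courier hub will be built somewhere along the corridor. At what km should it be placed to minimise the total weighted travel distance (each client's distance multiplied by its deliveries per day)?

For a sum of weighted absolute distances on a line, the optimum is the weighted median (not the mean). Total weight W = 342; half-weight = 171.
Sort by position and accumulate weight:
  km 1 (Zone V, w=60) → cum 60
  km 4 (Zone III, w=110) → cum 170
  km 8 (Zone I, w=150) → cum 320  ≥ 171 → median here
  km 11 (Zone II, w=12) → cum 332
  km 13 (Zone IV, w=8) → cum 340
  km 16 (Zone VI, w=2) → cum 342
Optimal location: km 8.

x = 8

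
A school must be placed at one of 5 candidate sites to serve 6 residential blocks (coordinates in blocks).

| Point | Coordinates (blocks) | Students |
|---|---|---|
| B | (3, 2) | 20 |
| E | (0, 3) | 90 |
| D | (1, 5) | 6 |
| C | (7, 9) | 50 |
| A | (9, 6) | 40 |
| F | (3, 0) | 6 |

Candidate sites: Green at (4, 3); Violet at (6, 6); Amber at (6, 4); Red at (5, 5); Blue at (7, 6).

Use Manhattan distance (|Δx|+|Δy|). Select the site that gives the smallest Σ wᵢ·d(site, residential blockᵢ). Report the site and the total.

Total weighted distance at each candidate:
  Green (4, 3): total = 1224
  Violet (6, 6): total = 1360
  Amber (6, 4): total = 1308
  Red (5, 5): total = 1296
  Blue (7, 6): total = 1392
Minimum is at Green with total 1224 blocks.

Green, total 1224 blocks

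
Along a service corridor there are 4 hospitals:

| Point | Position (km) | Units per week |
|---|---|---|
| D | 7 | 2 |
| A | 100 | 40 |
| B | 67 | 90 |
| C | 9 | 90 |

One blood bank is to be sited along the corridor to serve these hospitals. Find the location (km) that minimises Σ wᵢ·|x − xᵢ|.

For a sum of weighted absolute distances on a line, the optimum is the weighted median (not the mean). Total weight W = 222; half-weight = 111.
Sort by position and accumulate weight:
  km 7 (D, w=2) → cum 2
  km 9 (C, w=90) → cum 92
  km 67 (B, w=90) → cum 182  ≥ 111 → median here
  km 100 (A, w=40) → cum 222
Optimal location: km 67.

x = 67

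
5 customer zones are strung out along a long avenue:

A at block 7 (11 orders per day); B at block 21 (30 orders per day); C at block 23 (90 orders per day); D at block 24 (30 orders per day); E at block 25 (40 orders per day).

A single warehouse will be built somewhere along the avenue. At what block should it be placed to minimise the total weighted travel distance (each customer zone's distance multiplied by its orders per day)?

For a sum of weighted absolute distances on a line, the optimum is the weighted median (not the mean). Total weight W = 201; half-weight = 100.5.
Sort by position and accumulate weight:
  block 7 (A, w=11) → cum 11
  block 21 (B, w=30) → cum 41
  block 23 (C, w=90) → cum 131  ≥ 100.5 → median here
  block 24 (D, w=30) → cum 161
  block 25 (E, w=40) → cum 201
Optimal location: block 23.

x = 23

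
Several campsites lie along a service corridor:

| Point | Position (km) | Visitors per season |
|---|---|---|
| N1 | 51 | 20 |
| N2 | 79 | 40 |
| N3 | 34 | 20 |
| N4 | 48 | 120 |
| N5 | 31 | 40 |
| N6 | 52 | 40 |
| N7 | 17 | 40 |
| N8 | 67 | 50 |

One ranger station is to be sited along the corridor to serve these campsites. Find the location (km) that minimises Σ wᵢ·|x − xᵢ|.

For a sum of weighted absolute distances on a line, the optimum is the weighted median (not the mean). Total weight W = 370; half-weight = 185.
Sort by position and accumulate weight:
  km 17 (N7, w=40) → cum 40
  km 31 (N5, w=40) → cum 80
  km 34 (N3, w=20) → cum 100
  km 48 (N4, w=120) → cum 220  ≥ 185 → median here
  km 51 (N1, w=20) → cum 240
  km 52 (N6, w=40) → cum 280
  km 67 (N8, w=50) → cum 330
  km 79 (N2, w=40) → cum 370
Optimal location: km 48.

x = 48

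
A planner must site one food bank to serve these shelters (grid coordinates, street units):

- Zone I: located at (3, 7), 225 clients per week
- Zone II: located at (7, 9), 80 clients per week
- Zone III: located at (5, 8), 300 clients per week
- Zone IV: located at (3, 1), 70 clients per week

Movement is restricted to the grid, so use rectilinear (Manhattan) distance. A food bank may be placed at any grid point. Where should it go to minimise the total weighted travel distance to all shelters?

(5, 8)

Manhattan distance separates: Σwᵢ(|x−xᵢ|+|y−yᵢ|) = Σwᵢ|x−xᵢ| + Σwᵢ|y−yᵢ|, so x and y are optimised independently as 1-D weighted medians.
Total weight W = 675; half = 337.5.
x-coordinate, sorted with cumulative weight:
  x=3 (Zone I, w=225) cum 225
  x=3 (Zone IV, w=70) cum 295
  x=5 (Zone III, w=300) cum 595  ← median
  x=7 (Zone II, w=80) cum 675
⇒ x* = 5
y-coordinate, sorted with cumulative weight:
  y=1 (Zone IV, w=70) cum 70
  y=7 (Zone I, w=225) cum 295
  y=8 (Zone III, w=300) cum 595  ← median
  y=9 (Zone II, w=80) cum 675
⇒ y* = 8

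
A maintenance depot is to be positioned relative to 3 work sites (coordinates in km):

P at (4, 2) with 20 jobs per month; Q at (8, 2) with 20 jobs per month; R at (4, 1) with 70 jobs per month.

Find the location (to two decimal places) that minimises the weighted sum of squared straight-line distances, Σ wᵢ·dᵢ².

The minimiser of Σwᵢ‖p−pᵢ‖² is the weighted centroid p* = (Σwᵢpᵢ)/(Σwᵢ).
Σwᵢ = 110.
Σwᵢxᵢ = 20·4 + 20·8 + 70·4 = 520.
Σwᵢyᵢ = 20·2 + 20·2 + 70·1 = 150.
x* = 520/110 = 4.73, y* = 150/110 = 1.36.

(4.73, 1.36)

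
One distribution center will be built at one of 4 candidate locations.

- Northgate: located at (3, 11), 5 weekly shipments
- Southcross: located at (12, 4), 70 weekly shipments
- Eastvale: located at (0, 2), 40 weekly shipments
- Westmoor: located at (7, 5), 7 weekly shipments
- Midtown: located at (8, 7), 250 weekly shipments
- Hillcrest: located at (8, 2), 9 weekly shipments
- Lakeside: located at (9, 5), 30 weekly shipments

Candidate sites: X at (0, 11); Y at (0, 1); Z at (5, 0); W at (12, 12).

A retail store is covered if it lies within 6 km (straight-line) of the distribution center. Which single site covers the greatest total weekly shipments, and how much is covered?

Z, covering 56

Coverage radius r = 6 km; a point is covered iff (Δx)²+(Δy)² ≤ 6² = 36.
  X (0, 11): covers {Northgate} → 5
  Y (0, 1): covers {Eastvale} → 40
  Z (5, 0): covers {Eastvale, Westmoor, Hillcrest} → 56
  W (12, 12): covers {none} → 0
Maximum coverage at Z: 56 weekly shipments.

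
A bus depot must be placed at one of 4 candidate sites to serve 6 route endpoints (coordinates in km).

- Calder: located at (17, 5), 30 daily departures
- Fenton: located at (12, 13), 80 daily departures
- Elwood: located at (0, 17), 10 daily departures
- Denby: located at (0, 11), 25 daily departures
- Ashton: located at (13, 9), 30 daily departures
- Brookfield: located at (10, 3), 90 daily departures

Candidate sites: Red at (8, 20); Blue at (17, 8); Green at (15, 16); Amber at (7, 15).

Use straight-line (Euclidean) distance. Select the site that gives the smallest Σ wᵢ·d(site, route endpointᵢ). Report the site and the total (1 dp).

Blue, total 2177.5 km

Total weighted distance at each candidate:
  Red (8, 20): total = 3459.3
  Blue (17, 8): total = 2177.5
  Green (15, 16): total = 2692.4
  Amber (7, 15): total = 2497.2
Minimum is at Blue with total 2177.5 km.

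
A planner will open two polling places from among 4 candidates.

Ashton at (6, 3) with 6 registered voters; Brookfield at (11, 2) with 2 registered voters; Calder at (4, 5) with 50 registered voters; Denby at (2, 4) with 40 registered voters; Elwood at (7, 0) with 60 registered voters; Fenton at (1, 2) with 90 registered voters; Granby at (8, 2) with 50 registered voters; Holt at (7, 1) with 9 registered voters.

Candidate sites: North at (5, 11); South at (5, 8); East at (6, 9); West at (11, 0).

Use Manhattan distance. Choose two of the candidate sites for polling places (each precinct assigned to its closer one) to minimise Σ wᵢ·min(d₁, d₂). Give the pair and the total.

Evaluate every pair (each demand assigned to the nearer of the two):
  {South, West}: total = 1955
  {East, West}: total = 2315
  {North, West}: total = 2417
  {North, South}: total = 2571
  {South, East}: total = 2571
  {North, East}: total = 2931
Best pair: {South, West} with total 1955.

{South, West}, total 1955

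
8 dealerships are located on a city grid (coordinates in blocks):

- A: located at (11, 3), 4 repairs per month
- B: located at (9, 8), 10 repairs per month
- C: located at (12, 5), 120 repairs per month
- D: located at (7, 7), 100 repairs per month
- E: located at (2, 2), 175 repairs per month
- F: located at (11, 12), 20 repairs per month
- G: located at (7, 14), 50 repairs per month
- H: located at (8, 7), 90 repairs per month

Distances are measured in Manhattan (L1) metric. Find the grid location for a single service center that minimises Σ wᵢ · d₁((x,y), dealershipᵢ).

(7, 5)

Manhattan distance separates: Σwᵢ(|x−xᵢ|+|y−yᵢ|) = Σwᵢ|x−xᵢ| + Σwᵢ|y−yᵢ|, so x and y are optimised independently as 1-D weighted medians.
Total weight W = 569; half = 284.5.
x-coordinate, sorted with cumulative weight:
  x=2 (E, w=175) cum 175
  x=7 (D, w=100) cum 275
  x=7 (G, w=50) cum 325  ← median
  x=8 (H, w=90) cum 415
  x=9 (B, w=10) cum 425
  x=11 (A, w=4) cum 429
  x=11 (F, w=20) cum 449
  x=12 (C, w=120) cum 569
⇒ x* = 7
y-coordinate, sorted with cumulative weight:
  y=2 (E, w=175) cum 175
  y=3 (A, w=4) cum 179
  y=5 (C, w=120) cum 299  ← median
  y=7 (D, w=100) cum 399
  y=7 (H, w=90) cum 489
  y=8 (B, w=10) cum 499
  y=12 (F, w=20) cum 519
  y=14 (G, w=50) cum 569
⇒ y* = 5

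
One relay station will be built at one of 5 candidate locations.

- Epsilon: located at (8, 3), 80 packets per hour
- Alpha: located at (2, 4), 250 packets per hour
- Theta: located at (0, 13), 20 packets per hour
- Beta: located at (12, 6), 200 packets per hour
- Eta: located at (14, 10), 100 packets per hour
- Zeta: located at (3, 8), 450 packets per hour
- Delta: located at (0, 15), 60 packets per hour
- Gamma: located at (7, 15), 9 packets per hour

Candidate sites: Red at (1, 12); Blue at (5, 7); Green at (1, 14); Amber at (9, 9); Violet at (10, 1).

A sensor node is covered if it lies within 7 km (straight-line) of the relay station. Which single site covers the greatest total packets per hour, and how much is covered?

Coverage radius r = 7 km; a point is covered iff (Δx)²+(Δy)² ≤ 7² = 49.
  Red (1, 12): covers {Theta, Zeta, Delta, Gamma} → 539
  Blue (5, 7): covers {Epsilon, Alpha, Zeta} → 780
  Green (1, 14): covers {Theta, Zeta, Delta, Gamma} → 539
  Amber (9, 9): covers {Epsilon, Beta, Eta, Zeta, Gamma} → 839
  Violet (10, 1): covers {Epsilon, Beta} → 280
Maximum coverage at Amber: 839 packets per hour.

Amber, covering 839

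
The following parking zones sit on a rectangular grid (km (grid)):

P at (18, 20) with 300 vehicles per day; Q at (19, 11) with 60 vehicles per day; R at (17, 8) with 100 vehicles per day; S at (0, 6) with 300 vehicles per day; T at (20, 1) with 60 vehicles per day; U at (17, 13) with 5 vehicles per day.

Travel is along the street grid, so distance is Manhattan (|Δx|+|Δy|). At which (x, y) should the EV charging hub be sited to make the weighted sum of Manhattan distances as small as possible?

Manhattan distance separates: Σwᵢ(|x−xᵢ|+|y−yᵢ|) = Σwᵢ|x−xᵢ| + Σwᵢ|y−yᵢ|, so x and y are optimised independently as 1-D weighted medians.
Total weight W = 825; half = 412.5.
x-coordinate, sorted with cumulative weight:
  x=0 (S, w=300) cum 300
  x=17 (R, w=100) cum 400
  x=17 (U, w=5) cum 405
  x=18 (P, w=300) cum 705  ← median
  x=19 (Q, w=60) cum 765
  x=20 (T, w=60) cum 825
⇒ x* = 18
y-coordinate, sorted with cumulative weight:
  y=1 (T, w=60) cum 60
  y=6 (S, w=300) cum 360
  y=8 (R, w=100) cum 460  ← median
  y=11 (Q, w=60) cum 520
  y=13 (U, w=5) cum 525
  y=20 (P, w=300) cum 825
⇒ y* = 8

(18, 8)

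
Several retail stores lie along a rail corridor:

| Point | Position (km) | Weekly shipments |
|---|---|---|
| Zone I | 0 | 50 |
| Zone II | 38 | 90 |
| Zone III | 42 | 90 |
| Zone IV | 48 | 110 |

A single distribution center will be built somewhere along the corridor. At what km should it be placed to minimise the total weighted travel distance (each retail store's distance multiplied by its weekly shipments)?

For a sum of weighted absolute distances on a line, the optimum is the weighted median (not the mean). Total weight W = 340; half-weight = 170.
Sort by position and accumulate weight:
  km 0 (Zone I, w=50) → cum 50
  km 38 (Zone II, w=90) → cum 140
  km 42 (Zone III, w=90) → cum 230  ≥ 170 → median here
  km 48 (Zone IV, w=110) → cum 340
Optimal location: km 42.

x = 42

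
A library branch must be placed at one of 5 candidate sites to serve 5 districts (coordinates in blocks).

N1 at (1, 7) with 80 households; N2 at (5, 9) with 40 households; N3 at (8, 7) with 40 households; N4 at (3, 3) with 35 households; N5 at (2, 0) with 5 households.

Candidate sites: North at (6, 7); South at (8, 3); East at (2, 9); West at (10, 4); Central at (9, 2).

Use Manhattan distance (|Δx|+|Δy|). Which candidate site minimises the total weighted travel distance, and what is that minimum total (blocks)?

North, total 900 blocks

Total weighted distance at each candidate:
  North (6, 7): total = 900
  South (8, 3): total = 1620
  East (2, 9): total = 970
  West (10, 4): total = 1900
  Central (9, 2): total = 2010
Minimum is at North with total 900 blocks.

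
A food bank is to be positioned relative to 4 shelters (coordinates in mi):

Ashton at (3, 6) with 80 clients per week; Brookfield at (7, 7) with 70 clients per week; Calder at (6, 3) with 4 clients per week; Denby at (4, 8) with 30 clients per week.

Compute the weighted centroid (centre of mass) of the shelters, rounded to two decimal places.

(4.75, 6.64)

The minimiser of Σwᵢ‖p−pᵢ‖² is the weighted centroid p* = (Σwᵢpᵢ)/(Σwᵢ).
Σwᵢ = 184.
Σwᵢxᵢ = 80·3 + 70·7 + 4·6 + 30·4 = 874.
Σwᵢyᵢ = 80·6 + 70·7 + 4·3 + 30·8 = 1222.
x* = 874/184 = 4.75, y* = 1222/184 = 6.64.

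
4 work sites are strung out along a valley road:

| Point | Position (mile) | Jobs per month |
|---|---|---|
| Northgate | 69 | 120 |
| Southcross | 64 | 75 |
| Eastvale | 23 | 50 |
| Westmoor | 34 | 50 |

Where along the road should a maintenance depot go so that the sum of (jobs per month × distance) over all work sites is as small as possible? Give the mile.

x = 64

For a sum of weighted absolute distances on a line, the optimum is the weighted median (not the mean). Total weight W = 295; half-weight = 147.5.
Sort by position and accumulate weight:
  mile 23 (Eastvale, w=50) → cum 50
  mile 34 (Westmoor, w=50) → cum 100
  mile 64 (Southcross, w=75) → cum 175  ≥ 147.5 → median here
  mile 69 (Northgate, w=120) → cum 295
Optimal location: mile 64.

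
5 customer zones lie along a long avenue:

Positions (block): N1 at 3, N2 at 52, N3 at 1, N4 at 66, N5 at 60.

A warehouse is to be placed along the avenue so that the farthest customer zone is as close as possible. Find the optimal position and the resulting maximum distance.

location 33.5, max distance 32.5

The 1-center on a line is the midpoint of the two extreme points: leftmost at 1, rightmost at 66.
Optimal location = (1 + 66)/2 = 33.5; maximum distance = (66 − 1)/2 = 32.5.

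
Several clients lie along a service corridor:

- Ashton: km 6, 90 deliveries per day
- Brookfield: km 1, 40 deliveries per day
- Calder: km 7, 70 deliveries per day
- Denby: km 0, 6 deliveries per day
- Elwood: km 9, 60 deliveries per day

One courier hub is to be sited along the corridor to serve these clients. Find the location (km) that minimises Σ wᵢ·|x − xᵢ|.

x = 6

For a sum of weighted absolute distances on a line, the optimum is the weighted median (not the mean). Total weight W = 266; half-weight = 133.
Sort by position and accumulate weight:
  km 0 (Denby, w=6) → cum 6
  km 1 (Brookfield, w=40) → cum 46
  km 6 (Ashton, w=90) → cum 136  ≥ 133 → median here
  km 7 (Calder, w=70) → cum 206
  km 9 (Elwood, w=60) → cum 266
Optimal location: km 6.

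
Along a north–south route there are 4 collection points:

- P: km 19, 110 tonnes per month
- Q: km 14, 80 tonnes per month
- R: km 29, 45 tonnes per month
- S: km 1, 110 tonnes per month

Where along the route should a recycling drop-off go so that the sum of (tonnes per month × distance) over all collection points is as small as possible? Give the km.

For a sum of weighted absolute distances on a line, the optimum is the weighted median (not the mean). Total weight W = 345; half-weight = 172.5.
Sort by position and accumulate weight:
  km 1 (S, w=110) → cum 110
  km 14 (Q, w=80) → cum 190  ≥ 172.5 → median here
  km 19 (P, w=110) → cum 300
  km 29 (R, w=45) → cum 345
Optimal location: km 14.

x = 14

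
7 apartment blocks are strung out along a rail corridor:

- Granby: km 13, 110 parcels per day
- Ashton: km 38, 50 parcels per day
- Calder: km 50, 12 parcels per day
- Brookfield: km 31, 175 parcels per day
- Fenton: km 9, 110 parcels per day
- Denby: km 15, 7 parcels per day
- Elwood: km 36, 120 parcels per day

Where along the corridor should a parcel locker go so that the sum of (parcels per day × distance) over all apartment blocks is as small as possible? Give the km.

For a sum of weighted absolute distances on a line, the optimum is the weighted median (not the mean). Total weight W = 584; half-weight = 292.
Sort by position and accumulate weight:
  km 9 (Fenton, w=110) → cum 110
  km 13 (Granby, w=110) → cum 220
  km 15 (Denby, w=7) → cum 227
  km 31 (Brookfield, w=175) → cum 402  ≥ 292 → median here
  km 36 (Elwood, w=120) → cum 522
  km 38 (Ashton, w=50) → cum 572
  km 50 (Calder, w=12) → cum 584
Optimal location: km 31.

x = 31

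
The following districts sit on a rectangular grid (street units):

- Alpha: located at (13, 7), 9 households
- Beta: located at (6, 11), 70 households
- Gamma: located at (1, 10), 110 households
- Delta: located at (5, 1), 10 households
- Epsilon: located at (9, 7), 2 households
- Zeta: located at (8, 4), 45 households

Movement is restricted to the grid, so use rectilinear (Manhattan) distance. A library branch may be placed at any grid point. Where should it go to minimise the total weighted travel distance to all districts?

(6, 10)

Manhattan distance separates: Σwᵢ(|x−xᵢ|+|y−yᵢ|) = Σwᵢ|x−xᵢ| + Σwᵢ|y−yᵢ|, so x and y are optimised independently as 1-D weighted medians.
Total weight W = 246; half = 123.
x-coordinate, sorted with cumulative weight:
  x=1 (Gamma, w=110) cum 110
  x=5 (Delta, w=10) cum 120
  x=6 (Beta, w=70) cum 190  ← median
  x=8 (Zeta, w=45) cum 235
  x=9 (Epsilon, w=2) cum 237
  x=13 (Alpha, w=9) cum 246
⇒ x* = 6
y-coordinate, sorted with cumulative weight:
  y=1 (Delta, w=10) cum 10
  y=4 (Zeta, w=45) cum 55
  y=7 (Alpha, w=9) cum 64
  y=7 (Epsilon, w=2) cum 66
  y=10 (Gamma, w=110) cum 176  ← median
  y=11 (Beta, w=70) cum 246
⇒ y* = 10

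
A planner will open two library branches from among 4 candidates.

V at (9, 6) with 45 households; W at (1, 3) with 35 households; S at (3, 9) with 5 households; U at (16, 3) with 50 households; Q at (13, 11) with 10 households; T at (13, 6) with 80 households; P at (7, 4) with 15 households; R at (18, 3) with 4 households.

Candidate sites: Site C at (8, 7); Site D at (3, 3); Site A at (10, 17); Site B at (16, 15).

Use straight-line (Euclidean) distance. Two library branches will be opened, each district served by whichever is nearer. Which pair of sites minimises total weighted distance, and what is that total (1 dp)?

Evaluate every pair (each demand assigned to the nearer of the two):
  {Site C, Site D}: total = 1170.2
  {Site C, Site B}: total = 1368.4
  {Site C, Site A}: total = 1382.4
  {Site D, Site B}: total = 1921.3
  {Site D, Site A}: total = 2076.0
  {Site A, Site B}: total = 2790.4
Best pair: {Site C, Site D} with total 1170.2.

{Site C, Site D}, total 1170.2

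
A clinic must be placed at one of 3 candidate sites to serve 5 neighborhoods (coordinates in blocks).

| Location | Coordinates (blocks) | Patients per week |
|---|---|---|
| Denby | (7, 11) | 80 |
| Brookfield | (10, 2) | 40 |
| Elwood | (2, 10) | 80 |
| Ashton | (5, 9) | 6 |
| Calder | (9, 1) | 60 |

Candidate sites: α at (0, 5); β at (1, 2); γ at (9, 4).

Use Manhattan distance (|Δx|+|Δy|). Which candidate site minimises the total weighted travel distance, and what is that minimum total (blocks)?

γ, total 2114 blocks

Total weighted distance at each candidate:
  α (0, 5): total = 2954
  β (1, 2): total = 2886
  γ (9, 4): total = 2114
Minimum is at γ with total 2114 blocks.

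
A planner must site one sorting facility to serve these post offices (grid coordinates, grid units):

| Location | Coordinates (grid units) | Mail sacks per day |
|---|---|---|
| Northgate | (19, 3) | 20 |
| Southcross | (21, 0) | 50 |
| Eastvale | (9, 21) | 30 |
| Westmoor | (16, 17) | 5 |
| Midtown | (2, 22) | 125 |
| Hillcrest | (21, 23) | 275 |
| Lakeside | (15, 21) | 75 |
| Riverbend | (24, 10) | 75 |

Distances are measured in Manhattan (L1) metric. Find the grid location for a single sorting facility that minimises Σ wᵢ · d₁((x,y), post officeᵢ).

Manhattan distance separates: Σwᵢ(|x−xᵢ|+|y−yᵢ|) = Σwᵢ|x−xᵢ| + Σwᵢ|y−yᵢ|, so x and y are optimised independently as 1-D weighted medians.
Total weight W = 655; half = 327.5.
x-coordinate, sorted with cumulative weight:
  x=2 (Midtown, w=125) cum 125
  x=9 (Eastvale, w=30) cum 155
  x=15 (Lakeside, w=75) cum 230
  x=16 (Westmoor, w=5) cum 235
  x=19 (Northgate, w=20) cum 255
  x=21 (Southcross, w=50) cum 305
  x=21 (Hillcrest, w=275) cum 580  ← median
  x=24 (Riverbend, w=75) cum 655
⇒ x* = 21
y-coordinate, sorted with cumulative weight:
  y=0 (Southcross, w=50) cum 50
  y=3 (Northgate, w=20) cum 70
  y=10 (Riverbend, w=75) cum 145
  y=17 (Westmoor, w=5) cum 150
  y=21 (Eastvale, w=30) cum 180
  y=21 (Lakeside, w=75) cum 255
  y=22 (Midtown, w=125) cum 380  ← median
  y=23 (Hillcrest, w=275) cum 655
⇒ y* = 22

(21, 22)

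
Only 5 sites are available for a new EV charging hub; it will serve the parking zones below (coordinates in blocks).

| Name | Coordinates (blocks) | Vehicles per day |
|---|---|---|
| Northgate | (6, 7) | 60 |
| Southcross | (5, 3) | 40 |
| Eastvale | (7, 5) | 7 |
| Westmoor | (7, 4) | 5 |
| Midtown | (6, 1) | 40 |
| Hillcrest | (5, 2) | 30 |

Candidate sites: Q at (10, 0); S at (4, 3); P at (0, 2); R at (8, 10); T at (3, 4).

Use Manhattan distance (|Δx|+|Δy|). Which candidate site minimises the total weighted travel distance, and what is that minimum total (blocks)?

Total weighted distance at each candidate:
  Q (10, 0): total = 1481
  S (4, 3): total = 675
  P (0, 2): total = 1445
  R (8, 10): total = 1547
  T (3, 4): total = 895
Minimum is at S with total 675 blocks.

S, total 675 blocks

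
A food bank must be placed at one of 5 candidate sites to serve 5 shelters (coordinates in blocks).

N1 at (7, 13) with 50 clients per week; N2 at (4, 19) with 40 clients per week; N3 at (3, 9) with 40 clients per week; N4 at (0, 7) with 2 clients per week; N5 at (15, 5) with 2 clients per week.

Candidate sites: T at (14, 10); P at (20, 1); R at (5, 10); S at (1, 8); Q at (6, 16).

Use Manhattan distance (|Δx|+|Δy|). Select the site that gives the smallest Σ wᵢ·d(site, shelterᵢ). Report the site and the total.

R, total 816 blocks

Total weighted distance at each candidate:
  T (14, 10): total = 1786
  P (20, 1): total = 3680
  R (5, 10): total = 816
  S (1, 8): total = 1268
  Q (6, 16): total = 870
Minimum is at R with total 816 blocks.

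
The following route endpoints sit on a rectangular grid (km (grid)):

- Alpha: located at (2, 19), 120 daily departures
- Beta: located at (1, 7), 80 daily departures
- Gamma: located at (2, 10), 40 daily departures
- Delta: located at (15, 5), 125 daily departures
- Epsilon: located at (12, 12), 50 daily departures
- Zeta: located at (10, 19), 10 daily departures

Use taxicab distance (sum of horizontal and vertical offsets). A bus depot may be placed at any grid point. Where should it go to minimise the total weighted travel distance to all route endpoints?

Manhattan distance separates: Σwᵢ(|x−xᵢ|+|y−yᵢ|) = Σwᵢ|x−xᵢ| + Σwᵢ|y−yᵢ|, so x and y are optimised independently as 1-D weighted medians.
Total weight W = 425; half = 212.5.
x-coordinate, sorted with cumulative weight:
  x=1 (Beta, w=80) cum 80
  x=2 (Alpha, w=120) cum 200
  x=2 (Gamma, w=40) cum 240  ← median
  x=10 (Zeta, w=10) cum 250
  x=12 (Epsilon, w=50) cum 300
  x=15 (Delta, w=125) cum 425
⇒ x* = 2
y-coordinate, sorted with cumulative weight:
  y=5 (Delta, w=125) cum 125
  y=7 (Beta, w=80) cum 205
  y=10 (Gamma, w=40) cum 245  ← median
  y=12 (Epsilon, w=50) cum 295
  y=19 (Alpha, w=120) cum 415
  y=19 (Zeta, w=10) cum 425
⇒ y* = 10

(2, 10)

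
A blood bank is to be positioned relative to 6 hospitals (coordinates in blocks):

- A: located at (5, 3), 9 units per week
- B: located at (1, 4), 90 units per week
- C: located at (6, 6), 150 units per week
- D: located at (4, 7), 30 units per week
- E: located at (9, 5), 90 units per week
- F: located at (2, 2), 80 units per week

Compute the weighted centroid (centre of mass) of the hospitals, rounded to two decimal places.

The minimiser of Σwᵢ‖p−pᵢ‖² is the weighted centroid p* = (Σwᵢpᵢ)/(Σwᵢ).
Σwᵢ = 449.
Σwᵢxᵢ = 9·5 + 90·1 + 150·6 + 30·4 + 90·9 + 80·2 = 2125.
Σwᵢyᵢ = 9·3 + 90·4 + 150·6 + 30·7 + 90·5 + 80·2 = 2107.
x* = 2125/449 = 4.73, y* = 2107/449 = 4.69.

(4.73, 4.69)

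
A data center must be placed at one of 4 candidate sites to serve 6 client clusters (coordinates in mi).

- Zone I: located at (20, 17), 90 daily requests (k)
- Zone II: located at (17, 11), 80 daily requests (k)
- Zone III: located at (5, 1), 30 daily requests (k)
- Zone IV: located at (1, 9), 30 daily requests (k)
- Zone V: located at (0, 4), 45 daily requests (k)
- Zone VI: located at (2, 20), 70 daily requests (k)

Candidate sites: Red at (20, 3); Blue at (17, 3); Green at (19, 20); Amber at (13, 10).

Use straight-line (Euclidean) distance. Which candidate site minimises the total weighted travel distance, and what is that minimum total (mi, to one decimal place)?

Amber, total 3628.2 mi

Total weighted distance at each candidate:
  Red (20, 3): total = 5629.5
  Blue (17, 3): total = 5159.5
  Green (19, 20): total = 4670.8
  Amber (13, 10): total = 3628.2
Minimum is at Amber with total 3628.2 mi.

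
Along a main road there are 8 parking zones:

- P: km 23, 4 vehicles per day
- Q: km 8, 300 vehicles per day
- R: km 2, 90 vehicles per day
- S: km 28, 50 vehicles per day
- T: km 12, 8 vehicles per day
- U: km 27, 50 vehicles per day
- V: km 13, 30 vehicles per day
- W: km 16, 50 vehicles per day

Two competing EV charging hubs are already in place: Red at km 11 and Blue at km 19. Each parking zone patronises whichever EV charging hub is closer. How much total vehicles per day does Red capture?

428

The indifferent point is the midpoint (11+19)/2 = 15; parking zones left of it (closer to Red at 11) go to Red, those right go to Blue.
  R at 2 (w=90) → Red
  Q at 8 (w=300) → Red
  T at 12 (w=8) → Red
  V at 13 (w=30) → Red
  W at 16 (w=50) → Blue
  P at 23 (w=4) → Blue
  U at 27 (w=50) → Blue
  S at 28 (w=50) → Blue
Red captures 428; Blue captures 154.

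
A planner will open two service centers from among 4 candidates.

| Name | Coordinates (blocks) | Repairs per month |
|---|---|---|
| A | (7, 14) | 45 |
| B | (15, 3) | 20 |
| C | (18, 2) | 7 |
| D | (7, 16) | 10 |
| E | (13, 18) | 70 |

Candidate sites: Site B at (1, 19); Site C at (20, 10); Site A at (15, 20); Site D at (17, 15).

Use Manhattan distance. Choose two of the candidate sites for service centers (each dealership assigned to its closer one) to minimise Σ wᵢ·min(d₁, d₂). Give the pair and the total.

{Site A, Site D}, total 1263

Evaluate every pair (each demand assigned to the nearer of the two):
  {Site A, Site D}: total = 1263
  {Site C, Site A}: total = 1340
  {Site B, Site A}: total = 1352
  {Site C, Site D}: total = 1405
  {Site B, Site D}: total = 1453
  {Site B, Site C}: total = 1805
Best pair: {Site A, Site D} with total 1263.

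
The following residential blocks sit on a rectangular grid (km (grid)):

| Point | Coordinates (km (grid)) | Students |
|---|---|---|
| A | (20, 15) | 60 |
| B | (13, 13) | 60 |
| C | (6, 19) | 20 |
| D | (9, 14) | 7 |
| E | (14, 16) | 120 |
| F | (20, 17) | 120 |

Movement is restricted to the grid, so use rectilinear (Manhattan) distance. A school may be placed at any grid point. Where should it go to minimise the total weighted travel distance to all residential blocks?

Manhattan distance separates: Σwᵢ(|x−xᵢ|+|y−yᵢ|) = Σwᵢ|x−xᵢ| + Σwᵢ|y−yᵢ|, so x and y are optimised independently as 1-D weighted medians.
Total weight W = 387; half = 193.5.
x-coordinate, sorted with cumulative weight:
  x=6 (C, w=20) cum 20
  x=9 (D, w=7) cum 27
  x=13 (B, w=60) cum 87
  x=14 (E, w=120) cum 207  ← median
  x=20 (A, w=60) cum 267
  x=20 (F, w=120) cum 387
⇒ x* = 14
y-coordinate, sorted with cumulative weight:
  y=13 (B, w=60) cum 60
  y=14 (D, w=7) cum 67
  y=15 (A, w=60) cum 127
  y=16 (E, w=120) cum 247  ← median
  y=17 (F, w=120) cum 367
  y=19 (C, w=20) cum 387
⇒ y* = 16

(14, 16)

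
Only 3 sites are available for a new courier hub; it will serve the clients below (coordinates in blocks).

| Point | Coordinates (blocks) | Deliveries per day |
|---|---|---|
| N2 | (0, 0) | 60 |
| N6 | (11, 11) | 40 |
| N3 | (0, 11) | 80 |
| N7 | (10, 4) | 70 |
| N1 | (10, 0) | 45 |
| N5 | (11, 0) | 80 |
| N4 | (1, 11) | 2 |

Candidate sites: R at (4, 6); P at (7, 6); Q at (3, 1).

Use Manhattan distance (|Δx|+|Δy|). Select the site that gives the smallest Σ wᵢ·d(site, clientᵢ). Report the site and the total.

P, total 3677 blocks

Total weighted distance at each candidate:
  R (4, 6): total = 3956
  P (7, 6): total = 3677
  Q (3, 1): total = 3804
Minimum is at P with total 3677 blocks.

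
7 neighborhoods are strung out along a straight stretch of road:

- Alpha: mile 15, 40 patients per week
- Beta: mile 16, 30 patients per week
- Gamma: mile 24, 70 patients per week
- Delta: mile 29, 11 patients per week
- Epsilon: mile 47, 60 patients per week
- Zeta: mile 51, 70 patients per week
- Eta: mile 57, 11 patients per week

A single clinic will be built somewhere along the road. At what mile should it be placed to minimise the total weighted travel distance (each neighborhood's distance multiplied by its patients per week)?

x = 29

For a sum of weighted absolute distances on a line, the optimum is the weighted median (not the mean). Total weight W = 292; half-weight = 146.
Sort by position and accumulate weight:
  mile 15 (Alpha, w=40) → cum 40
  mile 16 (Beta, w=30) → cum 70
  mile 24 (Gamma, w=70) → cum 140
  mile 29 (Delta, w=11) → cum 151  ≥ 146 → median here
  mile 47 (Epsilon, w=60) → cum 211
  mile 51 (Zeta, w=70) → cum 281
  mile 57 (Eta, w=11) → cum 292
Optimal location: mile 29.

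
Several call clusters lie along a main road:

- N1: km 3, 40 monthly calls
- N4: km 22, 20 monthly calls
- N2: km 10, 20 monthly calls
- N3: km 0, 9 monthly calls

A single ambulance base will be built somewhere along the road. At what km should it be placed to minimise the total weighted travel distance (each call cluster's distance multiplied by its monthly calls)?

For a sum of weighted absolute distances on a line, the optimum is the weighted median (not the mean). Total weight W = 89; half-weight = 44.5.
Sort by position and accumulate weight:
  km 0 (N3, w=9) → cum 9
  km 3 (N1, w=40) → cum 49  ≥ 44.5 → median here
  km 10 (N2, w=20) → cum 69
  km 22 (N4, w=20) → cum 89
Optimal location: km 3.

x = 3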